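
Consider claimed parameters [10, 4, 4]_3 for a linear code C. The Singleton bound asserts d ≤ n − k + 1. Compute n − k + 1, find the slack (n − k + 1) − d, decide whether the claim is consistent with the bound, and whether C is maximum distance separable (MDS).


Singleton RHS = n − k + 1 = 7, slack = 3, bound satisfied, not MDS.

Singleton bound: d ≤ n − k + 1.
Here n = 10, k = 4, so n − k + 1 = 7.
Given d = 4, check d ≤ 7: YES.
Slack = (n − k + 1) − d = 3.
The code is NOT MDS (slack = 3 > 0).
Description: the claimed parameters are [10, 4, 4]_3; such a code would be non-MDS.


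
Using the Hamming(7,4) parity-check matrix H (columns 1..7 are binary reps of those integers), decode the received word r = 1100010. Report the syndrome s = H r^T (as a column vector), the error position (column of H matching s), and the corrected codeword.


s = (1, 0, 1)^T, error position = 5, corrected codeword c = 1100110

Compute s = H r^T mod 2 one row at a time:
  s_1 = 0 + 0 + 1 + 0 = 1 ≡ 1 (mod 2).
  s_2 = 1 + 0 + 1 + 0 = 2 ≡ 0 (mod 2).
  s_3 = 1 + 0 + 0 + 0 = 1 ≡ 1 (mod 2).
s = (1, 0, 1)^T — this equals column 5 of H (binary 101), so error is at position 5.
Correct: flip bit 5 of r = 1100010 to get c = 1100110.


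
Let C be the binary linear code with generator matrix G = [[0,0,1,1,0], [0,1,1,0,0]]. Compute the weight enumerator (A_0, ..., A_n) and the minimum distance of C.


Weight distribution: A_0 = 1, A_2 = 3. Minimum distance d = 2.

Enumerate all 2^2 = 4 messages m ∈ F_2^2.
For each, compute codeword c = mG in F_2^5, then tally its weight.
  m = 00 → c = 00000, weight = 0.
  m = 10 → c = 00110, weight = 2.
  m = 01 → c = 01100, weight = 2.
  m = 11 → c = 01010, weight = 2.
Tally weights:
  weight 0: 1 codewords.
  weight 2: 3 codewords.
Minimum distance d = smallest w > 0 with A_w > 0 = 2.
Sanity: Σ A_w = 4 = 2^2 = 4 ✓.


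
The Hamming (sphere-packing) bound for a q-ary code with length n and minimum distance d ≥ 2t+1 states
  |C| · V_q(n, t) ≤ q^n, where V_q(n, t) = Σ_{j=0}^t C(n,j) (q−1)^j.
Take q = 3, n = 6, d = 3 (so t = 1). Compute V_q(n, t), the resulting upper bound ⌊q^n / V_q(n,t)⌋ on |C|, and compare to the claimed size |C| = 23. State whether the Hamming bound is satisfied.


V_q(n, t) = 13, q^n = 729, Hamming bound = 56, |C| = 23 ≤ bound (satisfied).

Step 1: Compute V_q(n, t) = Σ_{j=0}^1 C(n, j) (q−1)^j.
  j = 0: C(6,0)·(2)^0 = 1·1 = 1.
  j = 1: C(6,1)·(2)^1 = 6·2 = 12.
  V_q(n, t) = 1 + 12 = 13.
Step 2: q^n = 3^6 = 729.
Step 3: Hamming bound ⌊q^n / V_q(n,t)⌋ = ⌊729/13⌋ = 56.
Step 4: Compare |C| = 23 to 56: satisfied.
The claimed |C| lies below the Hamming bound.


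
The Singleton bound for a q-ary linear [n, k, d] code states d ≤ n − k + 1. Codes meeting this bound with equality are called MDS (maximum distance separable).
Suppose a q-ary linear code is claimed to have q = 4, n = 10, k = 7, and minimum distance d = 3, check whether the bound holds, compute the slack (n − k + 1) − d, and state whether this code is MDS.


Singleton RHS = n − k + 1 = 4, slack = 1, bound satisfied, not MDS.

Singleton bound: d ≤ n − k + 1.
Here n = 10, k = 7, so n − k + 1 = 4.
Given d = 3, check d ≤ 4: YES.
Slack = (n − k + 1) − d = 1.
The code is NOT MDS (slack = 1 > 0).
Description: the claimed parameters are [10, 7, 3]_4; such a code would be non-MDS.


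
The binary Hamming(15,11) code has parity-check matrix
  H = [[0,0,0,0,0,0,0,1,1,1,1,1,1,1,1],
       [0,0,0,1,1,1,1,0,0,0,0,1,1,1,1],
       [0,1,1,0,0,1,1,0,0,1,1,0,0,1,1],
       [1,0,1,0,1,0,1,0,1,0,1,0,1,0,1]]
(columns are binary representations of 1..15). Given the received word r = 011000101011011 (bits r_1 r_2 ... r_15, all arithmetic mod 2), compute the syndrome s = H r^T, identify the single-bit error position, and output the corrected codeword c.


s = (1, 0, 0, 1)^T, error position = 9, corrected codeword c = 011000100011011

Compute s = H r^T mod 2 one row at a time:
  s_1 = 0 + 1 + 0 + 1 + 1 + 0 + 1 + 1 = 5 ≡ 1 (mod 2).
  s_2 = 0 + 0 + 0 + 1 + 1 + 0 + 1 + 1 = 4 ≡ 0 (mod 2).
  s_3 = 1 + 1 + 0 + 1 + 0 + 1 + 1 + 1 = 6 ≡ 0 (mod 2).
  s_4 = 0 + 1 + 0 + 1 + 1 + 1 + 0 + 1 = 5 ≡ 1 (mod 2).
s = (1, 0, 0, 1)^T — this equals column 9 of H (binary 1001), so error is at position 9.
Correct: flip bit 9 of r = 011000101011011 to get c = 011000100011011.


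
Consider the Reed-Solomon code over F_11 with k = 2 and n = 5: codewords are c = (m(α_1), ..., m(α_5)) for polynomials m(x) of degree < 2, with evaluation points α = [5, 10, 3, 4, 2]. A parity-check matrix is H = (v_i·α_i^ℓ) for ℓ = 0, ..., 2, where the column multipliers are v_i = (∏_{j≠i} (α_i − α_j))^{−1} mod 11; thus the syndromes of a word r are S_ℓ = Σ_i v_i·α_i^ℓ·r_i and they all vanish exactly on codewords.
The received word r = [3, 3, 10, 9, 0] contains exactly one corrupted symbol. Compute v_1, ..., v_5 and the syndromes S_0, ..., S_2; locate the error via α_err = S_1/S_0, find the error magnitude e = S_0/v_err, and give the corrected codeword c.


S = (2, 10, 6), error at position 1, error magnitude e = 6, c = [8, 3, 10, 9, 0].

Step 1: column multipliers v_i = (∏_{j≠i}(α_i − α_j))^{−1} mod 11.
  i = 1 (α = 5): (5−10)(5−3)(5−4)(5−2) = (−5)·2·1·3 = −30 ≡ 3, so v_1 = 3^{−1} = 4 (mod 11).
  i = 2 (α = 10): (10−5)(10−3)(10−4)(10−2) = 5·7·6·8 = 1680 ≡ 8, so v_2 = 8^{−1} = 7 (mod 11).
  i = 3 (α = 3): (3−5)(3−10)(3−4)(3−2) = (−2)·(−7)·(−1)·1 = −14 ≡ 8, so v_3 = 8^{−1} = 7 (mod 11).
  i = 4 (α = 4): (4−5)(4−10)(4−3)(4−2) = (−1)·(−6)·1·2 = 12 ≡ 1, so v_4 = 1^{−1} = 1 (mod 11).
  i = 5 (α = 2): (2−5)(2−10)(2−3)(2−4) = (−3)·(−8)·(−1)·(−2) = 48 ≡ 4, so v_5 = 4^{−1} = 3 (mod 11).
  v = [4, 7, 7, 1, 3].
Step 2: syndromes of r = [3, 3, 10, 9, 0] (all sums mod 11).
  S_0 = Σ v_i r_i = 4·3 + 7·3 + 7·10 + 1·9 + 3·0 = 112 ≡ 2.
  S_1 = Σ v_i α_i r_i = 4·5·3 + 7·10·3 + 7·3·10 + 1·4·9 + 3·2·0 = 516 ≡ 10.
  α_i^2 mod 11 = [3, 1, 9, 5, 4].
  S_2 = Σ v_i α_i^2 r_i = 4·3·3 + 7·1·3 + 7·9·10 + 1·5·9 + 3·4·0 = 732 ≡ 6.
  S = (2, 10, 6) ≠ 0, so r is not a codeword (an error is present).
Step 3: locate the error. For a single error e at position i, S_ℓ = v_i·e·α_i^ℓ, so α_err = S_1/S_0.
  S_0^{−1} = 2^{−1} = 6 (mod 11), so α_err = 10·6 = 60 ≡ 5 = α_1. Error position i = 1.
  Consistency check: S_2/S_1 = 6·10 = 60 ≡ 5 = α_err ✓ (single-error assumption holds).
Step 4: error magnitude e = S_0/v_1 = S_0·∏_{j≠1}(α_1 − α_j) = 2·3 = 6 ≡ 6 (mod 11).
Step 5: correct position 1: c_1 = r_1 − e = 3 − 6 ≡ 8 (mod 11). Hence c = [8, 3, 10, 9, 0].
  Check: interpolating c through the α_i gives m(x) = 2 + 10·x (degree < 2) with m(α_i) = c_i for every i, so c is indeed a codeword.


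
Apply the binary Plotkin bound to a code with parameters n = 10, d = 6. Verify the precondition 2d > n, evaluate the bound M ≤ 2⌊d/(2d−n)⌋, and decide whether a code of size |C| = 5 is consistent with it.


Plotkin bound M ≤ 6; given |C| = 5 ≤ bound (satisfied).

Check applicability: 2d = 12, n = 10.
2d − n = 2 > 0, so Plotkin applies.
Compute d/(2d−n) = 6/2 ≈ 3.0000.
⌊d/(2d−n)⌋ = 3.
Plotkin bound: M ≤ 2·3 = 6.
Given |C| = 5, check: satisfied.
This |C| is below the Plotkin bound.


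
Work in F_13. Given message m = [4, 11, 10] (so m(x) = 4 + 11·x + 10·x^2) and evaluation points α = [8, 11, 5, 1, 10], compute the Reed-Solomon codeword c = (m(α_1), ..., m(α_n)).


c = [4, 9, 10, 12, 9]

Message polynomial: m(x) = 4 + 11·x + 10·x^2 (mod 13).
For each evaluation point α_i, compute m(α_i) mod 13:
  α_1 = 8: Horner steps 10 → 0 → 4, so m(8) = 4.
  α_2 = 11: Horner steps 10 → 4 → 9, so m(11) = 9.
  α_3 = 5: Horner steps 10 → 9 → 10, so m(5) = 10.
  α_4 = 1: Horner steps 10 → 8 → 12, so m(1) = 12.
  α_5 = 10: Horner steps 10 → 7 → 9, so m(10) = 9.
Codeword c = [4, 9, 10, 12, 9] ∈ F_13^5.


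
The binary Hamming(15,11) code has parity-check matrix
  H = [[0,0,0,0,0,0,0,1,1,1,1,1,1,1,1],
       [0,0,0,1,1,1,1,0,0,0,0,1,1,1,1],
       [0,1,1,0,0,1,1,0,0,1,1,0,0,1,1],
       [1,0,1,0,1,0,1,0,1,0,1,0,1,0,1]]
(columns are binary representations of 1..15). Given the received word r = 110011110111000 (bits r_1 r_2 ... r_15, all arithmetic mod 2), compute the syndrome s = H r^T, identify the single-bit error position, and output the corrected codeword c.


s = (0, 0, 1, 0)^T, error position = 2, corrected codeword c = 100011110111000

Compute s = H r^T mod 2 one row at a time:
  s_1 = 1 + 0 + 1 + 1 + 1 + 0 + 0 + 0 = 4 ≡ 0 (mod 2).
  s_2 = 0 + 1 + 1 + 1 + 1 + 0 + 0 + 0 = 4 ≡ 0 (mod 2).
  s_3 = 1 + 0 + 1 + 1 + 1 + 1 + 0 + 0 = 5 ≡ 1 (mod 2).
  s_4 = 1 + 0 + 1 + 1 + 0 + 1 + 0 + 0 = 4 ≡ 0 (mod 2).
s = (0, 0, 1, 0)^T — this equals column 2 of H (binary 0010), so error is at position 2.
Correct: flip bit 2 of r = 110011110111000 to get c = 100011110111000.


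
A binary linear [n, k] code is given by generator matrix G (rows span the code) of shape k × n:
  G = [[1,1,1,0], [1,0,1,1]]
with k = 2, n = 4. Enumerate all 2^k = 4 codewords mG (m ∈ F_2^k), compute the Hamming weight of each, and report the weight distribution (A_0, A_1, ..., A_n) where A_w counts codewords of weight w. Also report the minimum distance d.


Weight distribution: A_0 = 1, A_2 = 1, A_3 = 2. Minimum distance d = 2.

Enumerate all 2^2 = 4 messages m ∈ F_2^2.
For each, compute codeword c = mG in F_2^4, then tally its weight.
  m = 00 → c = 0000, weight = 0.
  m = 10 → c = 1110, weight = 3.
  m = 01 → c = 1011, weight = 3.
  m = 11 → c = 0101, weight = 2.
Tally weights:
  weight 0: 1 codewords.
  weight 2: 1 codewords.
  weight 3: 2 codewords.
Minimum distance d = smallest w > 0 with A_w > 0 = 2.
Sanity: Σ A_w = 4 = 2^2 = 4 ✓.


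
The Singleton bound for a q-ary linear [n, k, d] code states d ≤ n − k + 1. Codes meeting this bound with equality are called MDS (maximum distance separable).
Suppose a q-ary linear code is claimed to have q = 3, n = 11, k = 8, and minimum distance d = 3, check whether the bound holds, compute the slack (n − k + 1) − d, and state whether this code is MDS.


Singleton RHS = n − k + 1 = 4, slack = 1, bound satisfied, not MDS.

Singleton bound: d ≤ n − k + 1.
Here n = 11, k = 8, so n − k + 1 = 4.
Given d = 3, check d ≤ 4: YES.
Slack = (n − k + 1) − d = 1.
The code is NOT MDS (slack = 1 > 0).
Description: the claimed parameters are [11, 8, 3]_3; such a code would be non-MDS.


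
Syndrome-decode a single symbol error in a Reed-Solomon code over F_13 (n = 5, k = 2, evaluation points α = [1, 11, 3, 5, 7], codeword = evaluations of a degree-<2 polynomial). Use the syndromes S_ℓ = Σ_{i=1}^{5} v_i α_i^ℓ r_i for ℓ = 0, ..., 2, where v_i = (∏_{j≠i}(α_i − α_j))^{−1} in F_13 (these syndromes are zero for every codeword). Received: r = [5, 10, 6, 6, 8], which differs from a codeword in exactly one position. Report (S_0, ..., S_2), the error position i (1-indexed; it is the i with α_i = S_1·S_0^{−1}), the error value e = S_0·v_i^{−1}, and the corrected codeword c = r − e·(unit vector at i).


S = (5, 12, 8), error at position 4, error magnitude e = 12, c = [5, 10, 6, 7, 8].

Step 1: column multipliers v_i = (∏_{j≠i}(α_i − α_j))^{−1} mod 13.
  i = 1 (α = 1): (1−11)(1−3)(1−5)(1−7) = (−10)·(−2)·(−4)·(−6) = 480 ≡ 12, so v_1 = 12^{−1} = 12 (mod 13).
  i = 2 (α = 11): (11−1)(11−3)(11−5)(11−7) = 10·8·6·4 = 1920 ≡ 9, so v_2 = 9^{−1} = 3 (mod 13).
  i = 3 (α = 3): (3−1)(3−11)(3−5)(3−7) = 2·(−8)·(−2)·(−4) = −128 ≡ 2, so v_3 = 2^{−1} = 7 (mod 13).
  i = 4 (α = 5): (5−1)(5−11)(5−3)(5−7) = 4·(−6)·2·(−2) = 96 ≡ 5, so v_4 = 5^{−1} = 8 (mod 13).
  i = 5 (α = 7): (7−1)(7−11)(7−3)(7−5) = 6·(−4)·4·2 = −192 ≡ 3, so v_5 = 3^{−1} = 9 (mod 13).
  v = [12, 3, 7, 8, 9].
Step 2: syndromes of r = [5, 10, 6, 6, 8] (all sums mod 13).
  S_0 = Σ v_i r_i = 12·5 + 3·10 + 7·6 + 8·6 + 9·8 = 252 ≡ 5.
  S_1 = Σ v_i α_i r_i = 12·1·5 + 3·11·10 + 7·3·6 + 8·5·6 + 9·7·8 = 1260 ≡ 12.
  α_i^2 mod 13 = [1, 4, 9, 12, 10].
  S_2 = Σ v_i α_i^2 r_i = 12·1·5 + 3·4·10 + 7·9·6 + 8·12·6 + 9·10·8 = 1854 ≡ 8.
  S = (5, 12, 8) ≠ 0, so r is not a codeword (an error is present).
Step 3: locate the error. For a single error e at position i, S_ℓ = v_i·e·α_i^ℓ, so α_err = S_1/S_0.
  S_0^{−1} = 5^{−1} = 8 (mod 13), so α_err = 12·8 = 96 ≡ 5 = α_4. Error position i = 4.
  Consistency check: S_2/S_1 = 8·12 = 96 ≡ 5 = α_err ✓ (single-error assumption holds).
Step 4: error magnitude e = S_0/v_4 = S_0·∏_{j≠4}(α_4 − α_j) = 5·5 = 25 ≡ 12 (mod 13).
Step 5: correct position 4: c_4 = r_4 − e = 6 − 12 ≡ 7 (mod 13). Hence c = [5, 10, 6, 7, 8].
  Check: interpolating c through the α_i gives m(x) = 11 + 7·x (degree < 2) with m(α_i) = c_i for every i, so c is indeed a codeword.


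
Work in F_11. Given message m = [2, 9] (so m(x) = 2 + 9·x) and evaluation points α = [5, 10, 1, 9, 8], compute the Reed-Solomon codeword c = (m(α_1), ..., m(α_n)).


c = [3, 4, 0, 6, 8]

Message polynomial: m(x) = 2 + 9·x (mod 11).
For each evaluation point α_i, compute m(α_i) mod 11:
  α_1 = 5: Horner steps 9 → 3, so m(5) = 3.
  α_2 = 10: Horner steps 9 → 4, so m(10) = 4.
  α_3 = 1: Horner steps 9 → 0, so m(1) = 0.
  α_4 = 9: Horner steps 9 → 6, so m(9) = 6.
  α_5 = 8: Horner steps 9 → 8, so m(8) = 8.
Codeword c = [3, 4, 0, 6, 8] ∈ F_11^5.


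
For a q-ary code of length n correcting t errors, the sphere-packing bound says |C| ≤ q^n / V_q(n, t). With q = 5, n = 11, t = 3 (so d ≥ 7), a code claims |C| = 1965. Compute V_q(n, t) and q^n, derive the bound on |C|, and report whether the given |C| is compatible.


V_q(n, t) = 11485, q^n = 48828125, Hamming bound = 4251, |C| = 1965 ≤ bound (satisfied).

Step 1: Compute V_q(n, t) = Σ_{j=0}^3 C(n, j) (q−1)^j.
  j = 0: C(11,0)·(4)^0 = 1·1 = 1.
  j = 1: C(11,1)·(4)^1 = 11·4 = 44.
  j = 2: C(11,2)·(4)^2 = 55·16 = 880.
  j = 3: C(11,3)·(4)^3 = 165·64 = 10560.
  V_q(n, t) = 1 + 44 + 880 + 10560 = 11485.
Step 2: q^n = 5^11 = 48828125.
Step 3: Hamming bound ⌊q^n / V_q(n,t)⌋ = ⌊48828125/11485⌋ = 4251.
Step 4: Compare |C| = 1965 to 4251: satisfied.
The claimed |C| lies below the Hamming bound.


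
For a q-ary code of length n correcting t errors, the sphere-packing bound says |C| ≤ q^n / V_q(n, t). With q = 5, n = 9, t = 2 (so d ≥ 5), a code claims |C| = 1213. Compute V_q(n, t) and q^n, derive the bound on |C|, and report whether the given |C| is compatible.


V_q(n, t) = 613, q^n = 1953125, Hamming bound = 3186, |C| = 1213 ≤ bound (satisfied).

Step 1: Compute V_q(n, t) = Σ_{j=0}^2 C(n, j) (q−1)^j.
  j = 0: C(9,0)·(4)^0 = 1·1 = 1.
  j = 1: C(9,1)·(4)^1 = 9·4 = 36.
  j = 2: C(9,2)·(4)^2 = 36·16 = 576.
  V_q(n, t) = 1 + 36 + 576 = 613.
Step 2: q^n = 5^9 = 1953125.
Step 3: Hamming bound ⌊q^n / V_q(n,t)⌋ = ⌊1953125/613⌋ = 3186.
Step 4: Compare |C| = 1213 to 3186: satisfied.
The claimed |C| lies below the Hamming bound.


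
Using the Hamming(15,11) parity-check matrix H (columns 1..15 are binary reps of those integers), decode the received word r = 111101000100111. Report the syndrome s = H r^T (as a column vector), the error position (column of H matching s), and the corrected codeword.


s = (0, 1, 0, 0)^T, error position = 4, corrected codeword c = 111001000100111

Compute s = H r^T mod 2 one row at a time:
  s_1 = 0 + 0 + 1 + 0 + 0 + 1 + 1 + 1 = 4 ≡ 0 (mod 2).
  s_2 = 1 + 0 + 1 + 0 + 0 + 1 + 1 + 1 = 5 ≡ 1 (mod 2).
  s_3 = 1 + 1 + 1 + 0 + 1 + 0 + 1 + 1 = 6 ≡ 0 (mod 2).
  s_4 = 1 + 1 + 0 + 0 + 0 + 0 + 1 + 1 = 4 ≡ 0 (mod 2).
s = (0, 1, 0, 0)^T — this equals column 4 of H (binary 0100), so error is at position 4.
Correct: flip bit 4 of r = 111101000100111 to get c = 111001000100111.


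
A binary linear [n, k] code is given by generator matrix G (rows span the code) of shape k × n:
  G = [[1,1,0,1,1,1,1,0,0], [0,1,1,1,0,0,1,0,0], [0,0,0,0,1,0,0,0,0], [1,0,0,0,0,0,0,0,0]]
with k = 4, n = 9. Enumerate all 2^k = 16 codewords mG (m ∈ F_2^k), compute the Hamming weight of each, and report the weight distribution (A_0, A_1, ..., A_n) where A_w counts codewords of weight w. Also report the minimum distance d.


Weight distribution: A_0 = 1, A_1 = 2, A_2 = 2, A_3 = 2, A_4 = 3, A_5 = 4, A_6 = 2. Minimum distance d = 1.

Enumerate all 2^4 = 16 messages m ∈ F_2^4.
For each, compute codeword c = mG in F_2^9, then tally its weight.
  m = 0000 → c = 000000000, weight = 0.
  m = 1000 → c = 110111100, weight = 6.
  m = 0100 → c = 011100100, weight = 4.
  m = 1100 → c = 101011000, weight = 4.
  m = 0010 → c = 000010000, weight = 1.
  m = 1010 → c = 110101100, weight = 5.
  m = 0110 → c = 011110100, weight = 5.
  m = 1110 → c = 101001000, weight = 3.
  m = 0001 → c = 100000000, weight = 1.
  m = 1001 → c = 010111100, weight = 5.
  m = 0101 → c = 111100100, weight = 5.
  m = 1101 → c = 001011000, weight = 3.
  m = 0011 → c = 100010000, weight = 2.
  m = 1011 → c = 010101100, weight = 4.
  m = 0111 → c = 111110100, weight = 6.
  m = 1111 → c = 001001000, weight = 2.
Tally weights:
  weight 0: 1 codewords.
  weight 1: 2 codewords.
  weight 2: 2 codewords.
  weight 3: 2 codewords.
  weight 4: 3 codewords.
  weight 5: 4 codewords.
  weight 6: 2 codewords.
Minimum distance d = smallest w > 0 with A_w > 0 = 1.
Sanity: Σ A_w = 16 = 2^4 = 16 ✓.


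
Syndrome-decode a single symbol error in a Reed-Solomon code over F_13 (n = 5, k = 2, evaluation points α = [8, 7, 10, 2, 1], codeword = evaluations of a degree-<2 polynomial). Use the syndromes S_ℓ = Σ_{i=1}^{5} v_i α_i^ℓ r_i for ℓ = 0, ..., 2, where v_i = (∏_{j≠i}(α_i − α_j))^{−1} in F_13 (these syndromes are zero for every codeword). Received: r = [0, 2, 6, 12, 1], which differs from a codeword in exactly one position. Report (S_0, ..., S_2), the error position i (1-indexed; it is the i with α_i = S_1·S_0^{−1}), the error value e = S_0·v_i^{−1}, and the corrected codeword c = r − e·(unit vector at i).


S = (12, 3, 4), error at position 3, error magnitude e = 10, c = [0, 2, 9, 12, 1].

Step 1: column multipliers v_i = (∏_{j≠i}(α_i − α_j))^{−1} mod 13.
  i = 1 (α = 8): (8−7)(8−10)(8−2)(8−1) = 1·(−2)·6·7 = −84 ≡ 7, so v_1 = 7^{−1} = 2 (mod 13).
  i = 2 (α = 7): (7−8)(7−10)(7−2)(7−1) = (−1)·(−3)·5·6 = 90 ≡ 12, so v_2 = 12^{−1} = 12 (mod 13).
  i = 3 (α = 10): (10−8)(10−7)(10−2)(10−1) = 2·3·8·9 = 432 ≡ 3, so v_3 = 3^{−1} = 9 (mod 13).
  i = 4 (α = 2): (2−8)(2−7)(2−10)(2−1) = (−6)·(−5)·(−8)·1 = −240 ≡ 7, so v_4 = 7^{−1} = 2 (mod 13).
  i = 5 (α = 1): (1−8)(1−7)(1−10)(1−2) = (−7)·(−6)·(−9)·(−1) = 378 ≡ 1, so v_5 = 1^{−1} = 1 (mod 13).
  v = [2, 12, 9, 2, 1].
Step 2: syndromes of r = [0, 2, 6, 12, 1] (all sums mod 13).
  S_0 = Σ v_i r_i = 2·0 + 12·2 + 9·6 + 2·12 + 1·1 = 103 ≡ 12.
  S_1 = Σ v_i α_i r_i = 2·8·0 + 12·7·2 + 9·10·6 + 2·2·12 + 1·1·1 = 757 ≡ 3.
  α_i^2 mod 13 = [12, 10, 9, 4, 1].
  S_2 = Σ v_i α_i^2 r_i = 2·12·0 + 12·10·2 + 9·9·6 + 2·4·12 + 1·1·1 = 823 ≡ 4.
  S = (12, 3, 4) ≠ 0, so r is not a codeword (an error is present).
Step 3: locate the error. For a single error e at position i, S_ℓ = v_i·e·α_i^ℓ, so α_err = S_1/S_0.
  S_0^{−1} = 12^{−1} = 12 (mod 13), so α_err = 3·12 = 36 ≡ 10 = α_3. Error position i = 3.
  Consistency check: S_2/S_1 = 4·9 = 36 ≡ 10 = α_err ✓ (single-error assumption holds).
Step 4: error magnitude e = S_0/v_3 = S_0·∏_{j≠3}(α_3 − α_j) = 12·3 = 36 ≡ 10 (mod 13).
Step 5: correct position 3: c_3 = r_3 − e = 6 − 10 ≡ 9 (mod 13). Hence c = [0, 2, 9, 12, 1].
  Check: interpolating c through the α_i gives m(x) = 3 + 11·x (degree < 2) with m(α_i) = c_i for every i, so c is indeed a codeword.


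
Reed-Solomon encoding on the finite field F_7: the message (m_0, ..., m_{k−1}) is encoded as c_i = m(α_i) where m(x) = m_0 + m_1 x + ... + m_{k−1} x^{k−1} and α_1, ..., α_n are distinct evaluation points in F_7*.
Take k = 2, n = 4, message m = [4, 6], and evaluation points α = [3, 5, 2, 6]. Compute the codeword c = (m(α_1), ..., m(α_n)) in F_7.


c = [1, 6, 2, 5]

Message polynomial: m(x) = 4 + 6·x (mod 7).
For each evaluation point α_i, compute m(α_i) mod 7:
  α_1 = 3: Horner steps 6 → 1, so m(3) = 1.
  α_2 = 5: Horner steps 6 → 6, so m(5) = 6.
  α_3 = 2: Horner steps 6 → 2, so m(2) = 2.
  α_4 = 6: Horner steps 6 → 5, so m(6) = 5.
Codeword c = [1, 6, 2, 5] ∈ F_7^4.


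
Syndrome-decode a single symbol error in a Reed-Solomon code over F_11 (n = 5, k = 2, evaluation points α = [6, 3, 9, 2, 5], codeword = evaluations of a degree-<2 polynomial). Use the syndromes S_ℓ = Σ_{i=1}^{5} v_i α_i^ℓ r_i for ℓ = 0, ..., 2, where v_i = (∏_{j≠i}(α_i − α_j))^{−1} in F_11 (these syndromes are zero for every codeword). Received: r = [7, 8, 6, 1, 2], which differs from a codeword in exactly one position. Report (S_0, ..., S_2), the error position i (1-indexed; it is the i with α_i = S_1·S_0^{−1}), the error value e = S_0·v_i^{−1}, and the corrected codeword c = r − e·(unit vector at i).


S = (1, 5, 3), error at position 5, error magnitude e = 2, c = [7, 8, 6, 1, 0].

Step 1: column multipliers v_i = (∏_{j≠i}(α_i − α_j))^{−1} mod 11.
  i = 1 (α = 6): (6−3)(6−9)(6−2)(6−5) = 3·(−3)·4·1 = −36 ≡ 8, so v_1 = 8^{−1} = 7 (mod 11).
  i = 2 (α = 3): (3−6)(3−9)(3−2)(3−5) = (−3)·(−6)·1·(−2) = −36 ≡ 8, so v_2 = 8^{−1} = 7 (mod 11).
  i = 3 (α = 9): (9−6)(9−3)(9−2)(9−5) = 3·6·7·4 = 504 ≡ 9, so v_3 = 9^{−1} = 5 (mod 11).
  i = 4 (α = 2): (2−6)(2−3)(2−9)(2−5) = (−4)·(−1)·(−7)·(−3) = 84 ≡ 7, so v_4 = 7^{−1} = 8 (mod 11).
  i = 5 (α = 5): (5−6)(5−3)(5−9)(5−2) = (−1)·2·(−4)·3 = 24 ≡ 2, so v_5 = 2^{−1} = 6 (mod 11).
  v = [7, 7, 5, 8, 6].
Step 2: syndromes of r = [7, 8, 6, 1, 2] (all sums mod 11).
  S_0 = Σ v_i r_i = 7·7 + 7·8 + 5·6 + 8·1 + 6·2 = 155 ≡ 1.
  S_1 = Σ v_i α_i r_i = 7·6·7 + 7·3·8 + 5·9·6 + 8·2·1 + 6·5·2 = 808 ≡ 5.
  α_i^2 mod 11 = [3, 9, 4, 4, 3].
  S_2 = Σ v_i α_i^2 r_i = 7·3·7 + 7·9·8 + 5·4·6 + 8·4·1 + 6·3·2 = 839 ≡ 3.
  S = (1, 5, 3) ≠ 0, so r is not a codeword (an error is present).
Step 3: locate the error. For a single error e at position i, S_ℓ = v_i·e·α_i^ℓ, so α_err = S_1/S_0.
  S_0^{−1} = 1^{−1} = 1 (mod 11), so α_err = 5·1 = 5 ≡ 5 = α_5. Error position i = 5.
  Consistency check: S_2/S_1 = 3·9 = 27 ≡ 5 = α_err ✓ (single-error assumption holds).
Step 4: error magnitude e = S_0/v_5 = S_0·∏_{j≠5}(α_5 − α_j) = 1·2 = 2 ≡ 2 (mod 11).
Step 5: correct position 5: c_5 = r_5 − e = 2 − 2 ≡ 0 (mod 11). Hence c = [7, 8, 6, 1, 0].
  Check: interpolating c through the α_i gives m(x) = 9 + 7·x (degree < 2) with m(α_i) = c_i for every i, so c is indeed a codeword.


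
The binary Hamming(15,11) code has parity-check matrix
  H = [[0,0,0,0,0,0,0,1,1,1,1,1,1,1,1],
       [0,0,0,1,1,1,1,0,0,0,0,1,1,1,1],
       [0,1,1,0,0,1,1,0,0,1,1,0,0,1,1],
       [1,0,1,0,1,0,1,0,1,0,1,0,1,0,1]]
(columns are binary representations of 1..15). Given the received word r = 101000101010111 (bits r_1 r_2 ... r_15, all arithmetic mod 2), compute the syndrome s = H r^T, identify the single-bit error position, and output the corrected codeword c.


s = (1, 0, 1, 1)^T, error position = 11, corrected codeword c = 101000101000111

Compute s = H r^T mod 2 one row at a time:
  s_1 = 0 + 1 + 0 + 1 + 0 + 1 + 1 + 1 = 5 ≡ 1 (mod 2).
  s_2 = 0 + 0 + 0 + 1 + 0 + 1 + 1 + 1 = 4 ≡ 0 (mod 2).
  s_3 = 0 + 1 + 0 + 1 + 0 + 1 + 1 + 1 = 5 ≡ 1 (mod 2).
  s_4 = 1 + 1 + 0 + 1 + 1 + 1 + 1 + 1 = 7 ≡ 1 (mod 2).
s = (1, 0, 1, 1)^T — this equals column 11 of H (binary 1011), so error is at position 11.
Correct: flip bit 11 of r = 101000101010111 to get c = 101000101000111.


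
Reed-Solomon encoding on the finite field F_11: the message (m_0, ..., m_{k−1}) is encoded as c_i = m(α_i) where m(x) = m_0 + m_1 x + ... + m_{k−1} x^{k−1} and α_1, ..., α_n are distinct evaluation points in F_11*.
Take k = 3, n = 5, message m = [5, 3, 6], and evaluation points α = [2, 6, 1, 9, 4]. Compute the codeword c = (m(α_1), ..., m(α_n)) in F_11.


c = [2, 8, 3, 1, 3]

Message polynomial: m(x) = 5 + 3·x + 6·x^2 (mod 11).
For each evaluation point α_i, compute m(α_i) mod 11:
  α_1 = 2: Horner steps 6 → 4 → 2, so m(2) = 2.
  α_2 = 6: Horner steps 6 → 6 → 8, so m(6) = 8.
  α_3 = 1: Horner steps 6 → 9 → 3, so m(1) = 3.
  α_4 = 9: Horner steps 6 → 2 → 1, so m(9) = 1.
  α_5 = 4: Horner steps 6 → 5 → 3, so m(4) = 3.
Codeword c = [2, 8, 3, 1, 3] ∈ F_11^5.


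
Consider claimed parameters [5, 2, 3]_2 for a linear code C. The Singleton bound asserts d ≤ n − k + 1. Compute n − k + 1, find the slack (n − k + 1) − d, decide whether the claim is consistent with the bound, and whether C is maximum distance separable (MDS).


Singleton RHS = n − k + 1 = 4, slack = 1, bound satisfied, not MDS.

Singleton bound: d ≤ n − k + 1.
Here n = 5, k = 2, so n − k + 1 = 4.
Given d = 3, check d ≤ 4: YES.
Slack = (n − k + 1) − d = 1.
The code is NOT MDS (slack = 1 > 0).
Description: the claimed parameters are [5, 2, 3]_2; such a code would be non-MDS.


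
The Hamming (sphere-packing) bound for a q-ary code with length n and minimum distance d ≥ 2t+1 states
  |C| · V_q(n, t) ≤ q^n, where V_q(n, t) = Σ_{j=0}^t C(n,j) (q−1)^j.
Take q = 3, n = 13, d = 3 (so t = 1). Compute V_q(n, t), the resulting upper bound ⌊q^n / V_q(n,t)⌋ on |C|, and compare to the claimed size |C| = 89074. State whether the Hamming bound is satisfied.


V_q(n, t) = 27, q^n = 1594323, Hamming bound = 59049, |C| = 89074 > bound (violated).

Step 1: Compute V_q(n, t) = Σ_{j=0}^1 C(n, j) (q−1)^j.
  j = 0: C(13,0)·(2)^0 = 1·1 = 1.
  j = 1: C(13,1)·(2)^1 = 13·2 = 26.
  V_q(n, t) = 1 + 26 = 27.
Step 2: q^n = 3^13 = 1594323.
Step 3: Hamming bound ⌊q^n / V_q(n,t)⌋ = ⌊1594323/27⌋ = 59049.
Step 4: Compare |C| = 89074 to 59049: violated.
The claimed |C| lies above the Hamming bound, so no 3-ary code of length 13 with d ≥ 3 can have 89074 codewords.


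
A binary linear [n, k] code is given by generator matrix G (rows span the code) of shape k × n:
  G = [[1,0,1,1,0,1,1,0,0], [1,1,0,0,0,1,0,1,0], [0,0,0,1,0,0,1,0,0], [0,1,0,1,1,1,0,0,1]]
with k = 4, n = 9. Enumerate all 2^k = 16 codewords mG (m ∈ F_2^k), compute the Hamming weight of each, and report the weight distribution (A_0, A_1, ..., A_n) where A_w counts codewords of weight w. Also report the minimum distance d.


Weight distribution: A_0 = 1, A_2 = 1, A_3 = 2, A_4 = 1, A_5 = 6, A_6 = 5. Minimum distance d = 2.

Enumerate all 2^4 = 16 messages m ∈ F_2^4.
For each, compute codeword c = mG in F_2^9, then tally its weight.
  m = 0000 → c = 000000000, weight = 0.
  m = 1000 → c = 101101100, weight = 5.
  m = 0100 → c = 110001010, weight = 4.
  m = 1100 → c = 011100110, weight = 5.
  m = 0010 → c = 000100100, weight = 2.
  m = 1010 → c = 101001000, weight = 3.
  m = 0110 → c = 110101110, weight = 6.
  m = 1110 → c = 011000010, weight = 3.
  m = 0001 → c = 010111001, weight = 5.
  m = 1001 → c = 111010101, weight = 6.
  m = 0101 → c = 100110011, weight = 5.
  m = 1101 → c = 001011111, weight = 6.
  m = 0011 → c = 010011101, weight = 5.
  m = 1011 → c = 111110001, weight = 6.
  m = 0111 → c = 100010111, weight = 5.
  m = 1111 → c = 001111011, weight = 6.
Tally weights:
  weight 0: 1 codewords.
  weight 2: 1 codewords.
  weight 3: 2 codewords.
  weight 4: 1 codewords.
  weight 5: 6 codewords.
  weight 6: 5 codewords.
Minimum distance d = smallest w > 0 with A_w > 0 = 2.
Sanity: Σ A_w = 16 = 2^4 = 16 ✓.


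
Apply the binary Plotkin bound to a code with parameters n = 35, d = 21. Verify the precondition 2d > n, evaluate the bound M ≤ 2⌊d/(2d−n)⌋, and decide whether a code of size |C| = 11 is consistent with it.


Plotkin bound M ≤ 6; given |C| = 11 > bound (violated).

Check applicability: 2d = 42, n = 35.
2d − n = 7 > 0, so Plotkin applies.
Compute d/(2d−n) = 21/7 ≈ 3.0000.
⌊d/(2d−n)⌋ = 3.
Plotkin bound: M ≤ 2·3 = 6.
Given |C| = 11, check: VIOLATED.
This |C| is above the Plotkin bound, so no binary code with n = 35, d = 21 and 11 codewords exists.


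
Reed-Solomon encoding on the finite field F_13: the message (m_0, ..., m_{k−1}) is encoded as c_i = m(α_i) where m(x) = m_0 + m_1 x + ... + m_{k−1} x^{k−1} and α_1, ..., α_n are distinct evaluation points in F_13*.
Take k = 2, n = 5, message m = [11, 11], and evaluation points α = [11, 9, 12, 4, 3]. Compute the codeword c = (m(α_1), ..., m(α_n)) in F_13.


c = [2, 6, 0, 3, 5]

Message polynomial: m(x) = 11 + 11·x (mod 13).
For each evaluation point α_i, compute m(α_i) mod 13:
  α_1 = 11: Horner steps 11 → 2, so m(11) = 2.
  α_2 = 9: Horner steps 11 → 6, so m(9) = 6.
  α_3 = 12: Horner steps 11 → 0, so m(12) = 0.
  α_4 = 4: Horner steps 11 → 3, so m(4) = 3.
  α_5 = 3: Horner steps 11 → 5, so m(3) = 5.
Codeword c = [2, 6, 0, 3, 5] ∈ F_13^5.


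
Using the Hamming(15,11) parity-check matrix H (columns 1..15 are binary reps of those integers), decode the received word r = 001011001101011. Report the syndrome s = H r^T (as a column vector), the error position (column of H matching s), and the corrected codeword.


s = (1, 1, 1, 0)^T, error position = 14, corrected codeword c = 001011001101001

Compute s = H r^T mod 2 one row at a time:
  s_1 = 0 + 1 + 1 + 0 + 1 + 0 + 1 + 1 = 5 ≡ 1 (mod 2).
  s_2 = 0 + 1 + 1 + 0 + 1 + 0 + 1 + 1 = 5 ≡ 1 (mod 2).
  s_3 = 0 + 1 + 1 + 0 + 1 + 0 + 1 + 1 = 5 ≡ 1 (mod 2).
  s_4 = 0 + 1 + 1 + 0 + 1 + 0 + 0 + 1 = 4 ≡ 0 (mod 2).
s = (1, 1, 1, 0)^T — this equals column 14 of H (binary 1110), so error is at position 14.
Correct: flip bit 14 of r = 001011001101011 to get c = 001011001101001.


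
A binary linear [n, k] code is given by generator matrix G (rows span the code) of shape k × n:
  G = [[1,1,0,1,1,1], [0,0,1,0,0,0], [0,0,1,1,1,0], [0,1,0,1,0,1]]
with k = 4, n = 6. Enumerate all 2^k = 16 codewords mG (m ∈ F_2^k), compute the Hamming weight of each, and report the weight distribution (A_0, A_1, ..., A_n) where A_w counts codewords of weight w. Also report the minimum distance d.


Weight distribution: A_0 = 1, A_1 = 1, A_2 = 3, A_3 = 6, A_4 = 3, A_5 = 1, A_6 = 1. Minimum distance d = 1.

Enumerate all 2^4 = 16 messages m ∈ F_2^4.
For each, compute codeword c = mG in F_2^6, then tally its weight.
  m = 0000 → c = 000000, weight = 0.
  m = 1000 → c = 110111, weight = 5.
  m = 0100 → c = 001000, weight = 1.
  m = 1100 → c = 111111, weight = 6.
  m = 0010 → c = 001110, weight = 3.
  m = 1010 → c = 111001, weight = 4.
  m = 0110 → c = 000110, weight = 2.
  m = 1110 → c = 110001, weight = 3.
  m = 0001 → c = 010101, weight = 3.
  m = 1001 → c = 100010, weight = 2.
  m = 0101 → c = 011101, weight = 4.
  m = 1101 → c = 101010, weight = 3.
  m = 0011 → c = 011011, weight = 4.
  m = 1011 → c = 101100, weight = 3.
  m = 0111 → c = 010011, weight = 3.
  m = 1111 → c = 100100, weight = 2.
Tally weights:
  weight 0: 1 codewords.
  weight 1: 1 codewords.
  weight 2: 3 codewords.
  weight 3: 6 codewords.
  weight 4: 3 codewords.
  weight 5: 1 codewords.
  weight 6: 1 codewords.
Minimum distance d = smallest w > 0 with A_w > 0 = 1.
Sanity: Σ A_w = 16 = 2^4 = 16 ✓.


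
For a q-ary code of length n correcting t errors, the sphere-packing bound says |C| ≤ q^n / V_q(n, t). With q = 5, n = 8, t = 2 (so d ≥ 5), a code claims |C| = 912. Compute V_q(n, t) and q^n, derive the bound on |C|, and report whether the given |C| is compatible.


V_q(n, t) = 481, q^n = 390625, Hamming bound = 812, |C| = 912 > bound (violated).

Step 1: Compute V_q(n, t) = Σ_{j=0}^2 C(n, j) (q−1)^j.
  j = 0: C(8,0)·(4)^0 = 1·1 = 1.
  j = 1: C(8,1)·(4)^1 = 8·4 = 32.
  j = 2: C(8,2)·(4)^2 = 28·16 = 448.
  V_q(n, t) = 1 + 32 + 448 = 481.
Step 2: q^n = 5^8 = 390625.
Step 3: Hamming bound ⌊q^n / V_q(n,t)⌋ = ⌊390625/481⌋ = 812.
Step 4: Compare |C| = 912 to 812: violated.
The claimed |C| lies above the Hamming bound, so no 5-ary code of length 8 with d ≥ 5 can have 912 codewords.


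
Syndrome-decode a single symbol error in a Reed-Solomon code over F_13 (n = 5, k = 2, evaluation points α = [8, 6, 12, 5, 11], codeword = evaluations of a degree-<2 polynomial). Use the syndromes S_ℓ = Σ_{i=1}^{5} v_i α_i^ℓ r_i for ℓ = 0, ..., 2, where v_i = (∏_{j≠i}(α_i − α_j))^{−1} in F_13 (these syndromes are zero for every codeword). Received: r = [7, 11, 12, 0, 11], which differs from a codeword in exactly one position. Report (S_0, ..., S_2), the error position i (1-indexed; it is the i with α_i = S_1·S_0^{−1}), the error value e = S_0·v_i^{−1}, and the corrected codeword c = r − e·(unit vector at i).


S = (10, 6, 1), error at position 5, error magnitude e = 10, c = [7, 11, 12, 0, 1].

Step 1: column multipliers v_i = (∏_{j≠i}(α_i − α_j))^{−1} mod 13.
  i = 1 (α = 8): (8−6)(8−12)(8−5)(8−11) = 2·(−4)·3·(−3) = 72 ≡ 7, so v_1 = 7^{−1} = 2 (mod 13).
  i = 2 (α = 6): (6−8)(6−12)(6−5)(6−11) = (−2)·(−6)·1·(−5) = −60 ≡ 5, so v_2 = 5^{−1} = 8 (mod 13).
  i = 3 (α = 12): (12−8)(12−6)(12−5)(12−11) = 4·6·7·1 = 168 ≡ 12, so v_3 = 12^{−1} = 12 (mod 13).
  i = 4 (α = 5): (5−8)(5−6)(5−12)(5−11) = (−3)·(−1)·(−7)·(−6) = 126 ≡ 9, so v_4 = 9^{−1} = 3 (mod 13).
  i = 5 (α = 11): (11−8)(11−6)(11−12)(11−5) = 3·5·(−1)·6 = −90 ≡ 1, so v_5 = 1^{−1} = 1 (mod 13).
  v = [2, 8, 12, 3, 1].
Step 2: syndromes of r = [7, 11, 12, 0, 11] (all sums mod 13).
  S_0 = Σ v_i r_i = 2·7 + 8·11 + 12·12 + 3·0 + 1·11 = 257 ≡ 10.
  S_1 = Σ v_i α_i r_i = 2·8·7 + 8·6·11 + 12·12·12 + 3·5·0 + 1·11·11 = 2489 ≡ 6.
  α_i^2 mod 13 = [12, 10, 1, 12, 4].
  S_2 = Σ v_i α_i^2 r_i = 2·12·7 + 8·10·11 + 12·1·12 + 3·12·0 + 1·4·11 = 1236 ≡ 1.
  S = (10, 6, 1) ≠ 0, so r is not a codeword (an error is present).
Step 3: locate the error. For a single error e at position i, S_ℓ = v_i·e·α_i^ℓ, so α_err = S_1/S_0.
  S_0^{−1} = 10^{−1} = 4 (mod 13), so α_err = 6·4 = 24 ≡ 11 = α_5. Error position i = 5.
  Consistency check: S_2/S_1 = 1·11 = 11 ≡ 11 = α_err ✓ (single-error assumption holds).
Step 4: error magnitude e = S_0/v_5 = S_0·∏_{j≠5}(α_5 − α_j) = 10·1 = 10 ≡ 10 (mod 13).
Step 5: correct position 5: c_5 = r_5 − e = 11 − 10 ≡ 1 (mod 13). Hence c = [7, 11, 12, 0, 1].
  Check: interpolating c through the α_i gives m(x) = 10 + 11·x (degree < 2) with m(α_i) = c_i for every i, so c is indeed a codeword.


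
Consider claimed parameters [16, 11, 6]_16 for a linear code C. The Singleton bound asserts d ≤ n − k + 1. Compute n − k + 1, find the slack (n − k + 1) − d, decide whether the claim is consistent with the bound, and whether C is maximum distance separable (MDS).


Singleton RHS = n − k + 1 = 6, slack = 0, bound satisfied, MDS.

Singleton bound: d ≤ n − k + 1.
Here n = 16, k = 11, so n − k + 1 = 6.
Given d = 6, check d ≤ 6: YES.
Slack = (n − k + 1) − d = 0.
The code is MDS (slack = 0).
Description: the claimed parameters are [16, 11, 6]_16; such a code would be MDS (meets Singleton bound).


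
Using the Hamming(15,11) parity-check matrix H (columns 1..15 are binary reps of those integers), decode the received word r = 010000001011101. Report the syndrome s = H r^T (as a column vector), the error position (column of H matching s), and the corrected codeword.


s = (1, 1, 1, 0)^T, error position = 14, corrected codeword c = 010000001011111

Compute s = H r^T mod 2 one row at a time:
  s_1 = 0 + 1 + 0 + 1 + 1 + 1 + 0 + 1 = 5 ≡ 1 (mod 2).
  s_2 = 0 + 0 + 0 + 0 + 1 + 1 + 0 + 1 = 3 ≡ 1 (mod 2).
  s_3 = 1 + 0 + 0 + 0 + 0 + 1 + 0 + 1 = 3 ≡ 1 (mod 2).
  s_4 = 0 + 0 + 0 + 0 + 1 + 1 + 1 + 1 = 4 ≡ 0 (mod 2).
s = (1, 1, 1, 0)^T — this equals column 14 of H (binary 1110), so error is at position 14.
Correct: flip bit 14 of r = 010000001011101 to get c = 010000001011111.


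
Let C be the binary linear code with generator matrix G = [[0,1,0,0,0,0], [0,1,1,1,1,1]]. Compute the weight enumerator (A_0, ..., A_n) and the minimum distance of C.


Weight distribution: A_0 = 1, A_1 = 1, A_4 = 1, A_5 = 1. Minimum distance d = 1.

Enumerate all 2^2 = 4 messages m ∈ F_2^2.
For each, compute codeword c = mG in F_2^6, then tally its weight.
  m = 00 → c = 000000, weight = 0.
  m = 10 → c = 010000, weight = 1.
  m = 01 → c = 011111, weight = 5.
  m = 11 → c = 001111, weight = 4.
Tally weights:
  weight 0: 1 codewords.
  weight 1: 1 codewords.
  weight 4: 1 codewords.
  weight 5: 1 codewords.
Minimum distance d = smallest w > 0 with A_w > 0 = 1.
Sanity: Σ A_w = 4 = 2^2 = 4 ✓.


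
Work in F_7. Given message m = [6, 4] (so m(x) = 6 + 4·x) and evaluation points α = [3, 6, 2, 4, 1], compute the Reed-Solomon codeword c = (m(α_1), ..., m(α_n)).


c = [4, 2, 0, 1, 3]

Message polynomial: m(x) = 6 + 4·x (mod 7).
For each evaluation point α_i, compute m(α_i) mod 7:
  α_1 = 3: Horner steps 4 → 4, so m(3) = 4.
  α_2 = 6: Horner steps 4 → 2, so m(6) = 2.
  α_3 = 2: Horner steps 4 → 0, so m(2) = 0.
  α_4 = 4: Horner steps 4 → 1, so m(4) = 1.
  α_5 = 1: Horner steps 4 → 3, so m(1) = 3.
Codeword c = [4, 2, 0, 1, 3] ∈ F_7^5.


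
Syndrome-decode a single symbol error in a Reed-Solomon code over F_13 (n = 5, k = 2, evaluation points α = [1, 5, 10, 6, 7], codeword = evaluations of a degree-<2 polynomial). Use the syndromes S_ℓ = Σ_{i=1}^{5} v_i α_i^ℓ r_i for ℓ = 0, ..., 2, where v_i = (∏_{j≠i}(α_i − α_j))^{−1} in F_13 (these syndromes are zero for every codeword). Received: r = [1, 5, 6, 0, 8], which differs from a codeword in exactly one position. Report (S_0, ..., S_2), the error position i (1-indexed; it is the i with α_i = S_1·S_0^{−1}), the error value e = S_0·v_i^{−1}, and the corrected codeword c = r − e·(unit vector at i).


S = (2, 2, 2), error at position 1, error magnitude e = 2, c = [12, 5, 6, 0, 8].

Step 1: column multipliers v_i = (∏_{j≠i}(α_i − α_j))^{−1} mod 13.
  i = 1 (α = 1): (1−5)(1−10)(1−6)(1−7) = (−4)·(−9)·(−5)·(−6) = 1080 ≡ 1, so v_1 = 1^{−1} = 1 (mod 13).
  i = 2 (α = 5): (5−1)(5−10)(5−6)(5−7) = 4·(−5)·(−1)·(−2) = −40 ≡ 12, so v_2 = 12^{−1} = 12 (mod 13).
  i = 3 (α = 10): (10−1)(10−5)(10−6)(10−7) = 9·5·4·3 = 540 ≡ 7, so v_3 = 7^{−1} = 2 (mod 13).
  i = 4 (α = 6): (6−1)(6−5)(6−10)(6−7) = 5·1·(−4)·(−1) = 20 ≡ 7, so v_4 = 7^{−1} = 2 (mod 13).
  i = 5 (α = 7): (7−1)(7−5)(7−10)(7−6) = 6·2·(−3)·1 = −36 ≡ 3, so v_5 = 3^{−1} = 9 (mod 13).
  v = [1, 12, 2, 2, 9].
Step 2: syndromes of r = [1, 5, 6, 0, 8] (all sums mod 13).
  S_0 = Σ v_i r_i = 1·1 + 12·5 + 2·6 + 2·0 + 9·8 = 145 ≡ 2.
  S_1 = Σ v_i α_i r_i = 1·1·1 + 12·5·5 + 2·10·6 + 2·6·0 + 9·7·8 = 925 ≡ 2.
  α_i^2 mod 13 = [1, 12, 9, 10, 10].
  S_2 = Σ v_i α_i^2 r_i = 1·1·1 + 12·12·5 + 2·9·6 + 2·10·0 + 9·10·8 = 1549 ≡ 2.
  S = (2, 2, 2) ≠ 0, so r is not a codeword (an error is present).
Step 3: locate the error. For a single error e at position i, S_ℓ = v_i·e·α_i^ℓ, so α_err = S_1/S_0.
  S_0^{−1} = 2^{−1} = 7 (mod 13), so α_err = 2·7 = 14 ≡ 1 = α_1. Error position i = 1.
  Consistency check: S_2/S_1 = 2·7 = 14 ≡ 1 = α_err ✓ (single-error assumption holds).
Step 4: error magnitude e = S_0/v_1 = S_0·∏_{j≠1}(α_1 − α_j) = 2·1 = 2 ≡ 2 (mod 13).
Step 5: correct position 1: c_1 = r_1 − e = 1 − 2 ≡ 12 (mod 13). Hence c = [12, 5, 6, 0, 8].
  Check: interpolating c through the α_i gives m(x) = 4 + 8·x (degree < 2) with m(α_i) = c_i for every i, so c is indeed a codeword.


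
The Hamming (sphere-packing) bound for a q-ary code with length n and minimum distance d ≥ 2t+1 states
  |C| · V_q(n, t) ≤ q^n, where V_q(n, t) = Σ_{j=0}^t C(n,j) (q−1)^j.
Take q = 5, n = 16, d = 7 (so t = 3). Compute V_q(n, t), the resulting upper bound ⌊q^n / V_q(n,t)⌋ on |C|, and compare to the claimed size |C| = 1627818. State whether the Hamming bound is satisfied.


V_q(n, t) = 37825, q^n = 152587890625, Hamming bound = 4034048, |C| = 1627818 ≤ bound (satisfied).

Step 1: Compute V_q(n, t) = Σ_{j=0}^3 C(n, j) (q−1)^j.
  j = 0: C(16,0)·(4)^0 = 1·1 = 1.
  j = 1: C(16,1)·(4)^1 = 16·4 = 64.
  j = 2: C(16,2)·(4)^2 = 120·16 = 1920.
  j = 3: C(16,3)·(4)^3 = 560·64 = 35840.
  V_q(n, t) = 1 + 64 + 1920 + 35840 = 37825.
Step 2: q^n = 5^16 = 152587890625.
Step 3: Hamming bound ⌊q^n / V_q(n,t)⌋ = ⌊152587890625/37825⌋ = 4034048.
Step 4: Compare |C| = 1627818 to 4034048: satisfied.
The claimed |C| lies below the Hamming bound.
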